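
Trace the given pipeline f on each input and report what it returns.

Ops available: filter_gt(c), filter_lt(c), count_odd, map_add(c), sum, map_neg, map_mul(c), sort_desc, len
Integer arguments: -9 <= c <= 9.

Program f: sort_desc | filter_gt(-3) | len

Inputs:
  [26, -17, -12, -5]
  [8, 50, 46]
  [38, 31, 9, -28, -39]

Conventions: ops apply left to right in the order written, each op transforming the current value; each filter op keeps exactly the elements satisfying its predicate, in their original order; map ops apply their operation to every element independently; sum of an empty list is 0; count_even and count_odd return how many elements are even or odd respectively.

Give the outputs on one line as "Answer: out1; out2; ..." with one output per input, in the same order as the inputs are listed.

Execution, op by op:
  [26, -17, -12, -5] -> [26, -5, -12, -17] -> [26] -> 1
  [8, 50, 46] -> [50, 46, 8] -> [50, 46, 8] -> 3
  [38, 31, 9, -28, -39] -> [38, 31, 9, -28, -39] -> [38, 31, 9] -> 3

1; 3; 3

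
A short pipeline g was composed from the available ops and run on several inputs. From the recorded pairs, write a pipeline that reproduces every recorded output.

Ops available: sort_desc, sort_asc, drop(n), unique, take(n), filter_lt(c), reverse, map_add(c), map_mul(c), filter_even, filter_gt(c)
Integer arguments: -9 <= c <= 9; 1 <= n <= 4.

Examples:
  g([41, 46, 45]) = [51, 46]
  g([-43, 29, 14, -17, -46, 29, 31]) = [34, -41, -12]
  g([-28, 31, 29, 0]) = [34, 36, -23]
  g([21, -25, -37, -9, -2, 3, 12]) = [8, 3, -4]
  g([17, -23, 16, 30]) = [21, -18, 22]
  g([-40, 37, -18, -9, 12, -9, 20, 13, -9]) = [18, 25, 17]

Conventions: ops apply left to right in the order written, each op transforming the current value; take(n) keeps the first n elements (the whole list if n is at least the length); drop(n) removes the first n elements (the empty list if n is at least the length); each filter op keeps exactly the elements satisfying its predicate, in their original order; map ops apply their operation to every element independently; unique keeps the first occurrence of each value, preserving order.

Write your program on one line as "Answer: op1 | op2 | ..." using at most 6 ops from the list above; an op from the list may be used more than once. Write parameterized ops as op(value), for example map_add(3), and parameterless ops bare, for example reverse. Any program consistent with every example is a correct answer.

map_add(-2) | map_add(7) | reverse | unique | take(4) | drop(1)

Check, running the answer program on each example:
  [41, 46, 45] -> [39, 44, 43] -> [46, 51, 50] -> [50, 51, 46] -> [50, 51, 46] -> [50, 51, 46] -> [51, 46]
  [-43, 29, 14, -17, -46, 29, 31] -> [-45, 27, 12, -19, -48, 27, 29] -> [-38, 34, 19, -12, -41, 34, 36] -> [36, 34, -41, -12, 19, 34, -38] -> [36, 34, -41, -12, 19, -38] -> [36, 34, -41, -12] -> [34, -41, -12]
  [-28, 31, 29, 0] -> [-30, 29, 27, -2] -> [-23, 36, 34, 5] -> [5, 34, 36, -23] -> [5, 34, 36, -23] -> [5, 34, 36, -23] -> [34, 36, -23]
  [21, -25, -37, -9, -2, 3, 12] -> [19, -27, -39, -11, -4, 1, 10] -> [26, -20, -32, -4, 3, 8, 17] -> [17, 8, 3, -4, -32, -20, 26] -> [17, 8, 3, -4, -32, -20, 26] -> [17, 8, 3, -4] -> [8, 3, -4]
  [17, -23, 16, 30] -> [15, -25, 14, 28] -> [22, -18, 21, 35] -> [35, 21, -18, 22] -> [35, 21, -18, 22] -> [35, 21, -18, 22] -> [21, -18, 22]
  [-40, 37, -18, -9, 12, -9, 20, 13, -9] -> [-42, 35, -20, -11, 10, -11, 18, 11, -11] -> [-35, 42, -13, -4, 17, -4, 25, 18, -4] -> [-4, 18, 25, -4, 17, -4, -13, 42, -35] -> [-4, 18, 25, 17, -13, 42, -35] -> [-4, 18, 25, 17] -> [18, 25, 17]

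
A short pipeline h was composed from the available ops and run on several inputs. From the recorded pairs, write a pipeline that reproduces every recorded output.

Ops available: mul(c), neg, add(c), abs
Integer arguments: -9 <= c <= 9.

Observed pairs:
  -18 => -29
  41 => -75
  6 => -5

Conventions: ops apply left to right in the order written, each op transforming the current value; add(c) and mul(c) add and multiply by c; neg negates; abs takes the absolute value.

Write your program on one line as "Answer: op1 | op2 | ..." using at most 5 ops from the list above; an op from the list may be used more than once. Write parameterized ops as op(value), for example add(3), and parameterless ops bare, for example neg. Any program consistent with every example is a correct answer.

abs | mul(2) | add(-7) | neg

Check, running the answer program on each example:
  -18 -> 18 -> 36 -> 29 -> -29
  41 -> 41 -> 82 -> 75 -> -75
  6 -> 6 -> 12 -> 5 -> -5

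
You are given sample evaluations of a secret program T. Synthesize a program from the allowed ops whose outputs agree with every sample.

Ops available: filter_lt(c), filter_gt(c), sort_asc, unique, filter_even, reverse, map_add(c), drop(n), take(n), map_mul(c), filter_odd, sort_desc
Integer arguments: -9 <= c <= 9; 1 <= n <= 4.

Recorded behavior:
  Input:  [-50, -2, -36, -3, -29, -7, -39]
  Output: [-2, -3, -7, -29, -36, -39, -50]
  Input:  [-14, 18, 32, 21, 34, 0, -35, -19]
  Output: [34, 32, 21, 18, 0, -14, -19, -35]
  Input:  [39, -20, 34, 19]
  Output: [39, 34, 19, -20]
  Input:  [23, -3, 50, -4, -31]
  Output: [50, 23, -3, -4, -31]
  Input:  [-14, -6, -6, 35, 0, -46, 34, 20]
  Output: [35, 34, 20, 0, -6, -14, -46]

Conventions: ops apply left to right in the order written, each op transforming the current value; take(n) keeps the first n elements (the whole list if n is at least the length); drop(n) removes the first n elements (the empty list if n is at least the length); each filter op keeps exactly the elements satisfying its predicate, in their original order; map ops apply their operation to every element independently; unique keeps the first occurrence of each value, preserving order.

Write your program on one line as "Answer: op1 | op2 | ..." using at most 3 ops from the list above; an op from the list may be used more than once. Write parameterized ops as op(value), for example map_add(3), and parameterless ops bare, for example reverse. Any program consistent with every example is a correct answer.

unique | sort_desc

Check, running the answer program on each example:
  [-50, -2, -36, -3, -29, -7, -39] -> [-50, -2, -36, -3, -29, -7, -39] -> [-2, -3, -7, -29, -36, -39, -50]
  [-14, 18, 32, 21, 34, 0, -35, -19] -> [-14, 18, 32, 21, 34, 0, -35, -19] -> [34, 32, 21, 18, 0, -14, -19, -35]
  [39, -20, 34, 19] -> [39, -20, 34, 19] -> [39, 34, 19, -20]
  [23, -3, 50, -4, -31] -> [23, -3, 50, -4, -31] -> [50, 23, -3, -4, -31]
  [-14, -6, -6, 35, 0, -46, 34, 20] -> [-14, -6, 35, 0, -46, 34, 20] -> [35, 34, 20, 0, -6, -14, -46]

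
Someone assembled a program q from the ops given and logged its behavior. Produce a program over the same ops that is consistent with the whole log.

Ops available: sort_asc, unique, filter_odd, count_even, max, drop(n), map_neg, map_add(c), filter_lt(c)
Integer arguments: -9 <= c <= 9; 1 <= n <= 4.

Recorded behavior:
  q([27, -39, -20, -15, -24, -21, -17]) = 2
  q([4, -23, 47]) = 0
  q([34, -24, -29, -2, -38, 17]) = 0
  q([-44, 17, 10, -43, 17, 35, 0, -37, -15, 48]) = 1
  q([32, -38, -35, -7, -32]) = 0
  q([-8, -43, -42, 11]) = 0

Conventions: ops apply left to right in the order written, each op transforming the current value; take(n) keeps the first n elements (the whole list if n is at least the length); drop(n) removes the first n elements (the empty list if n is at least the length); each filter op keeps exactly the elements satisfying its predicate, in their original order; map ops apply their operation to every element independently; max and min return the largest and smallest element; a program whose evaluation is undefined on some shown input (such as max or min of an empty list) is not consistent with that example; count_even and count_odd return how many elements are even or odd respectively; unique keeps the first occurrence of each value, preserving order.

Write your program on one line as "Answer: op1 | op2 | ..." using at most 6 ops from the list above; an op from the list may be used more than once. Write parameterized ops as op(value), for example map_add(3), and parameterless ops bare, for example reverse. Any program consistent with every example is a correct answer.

filter_lt(4) | filter_odd | drop(2) | map_add(-3) | count_even

Check, running the answer program on each example:
  [27, -39, -20, -15, -24, -21, -17] -> [-39, -20, -15, -24, -21, -17] -> [-39, -15, -21, -17] -> [-21, -17] -> [-24, -20] -> 2
  [4, -23, 47] -> [-23] -> [-23] -> [] -> [] -> 0
  [34, -24, -29, -2, -38, 17] -> [-24, -29, -2, -38] -> [-29] -> [] -> [] -> 0
  [-44, 17, 10, -43, 17, 35, 0, -37, -15, 48] -> [-44, -43, 0, -37, -15] -> [-43, -37, -15] -> [-15] -> [-18] -> 1
  [32, -38, -35, -7, -32] -> [-38, -35, -7, -32] -> [-35, -7] -> [] -> [] -> 0
  [-8, -43, -42, 11] -> [-8, -43, -42] -> [-43] -> [] -> [] -> 0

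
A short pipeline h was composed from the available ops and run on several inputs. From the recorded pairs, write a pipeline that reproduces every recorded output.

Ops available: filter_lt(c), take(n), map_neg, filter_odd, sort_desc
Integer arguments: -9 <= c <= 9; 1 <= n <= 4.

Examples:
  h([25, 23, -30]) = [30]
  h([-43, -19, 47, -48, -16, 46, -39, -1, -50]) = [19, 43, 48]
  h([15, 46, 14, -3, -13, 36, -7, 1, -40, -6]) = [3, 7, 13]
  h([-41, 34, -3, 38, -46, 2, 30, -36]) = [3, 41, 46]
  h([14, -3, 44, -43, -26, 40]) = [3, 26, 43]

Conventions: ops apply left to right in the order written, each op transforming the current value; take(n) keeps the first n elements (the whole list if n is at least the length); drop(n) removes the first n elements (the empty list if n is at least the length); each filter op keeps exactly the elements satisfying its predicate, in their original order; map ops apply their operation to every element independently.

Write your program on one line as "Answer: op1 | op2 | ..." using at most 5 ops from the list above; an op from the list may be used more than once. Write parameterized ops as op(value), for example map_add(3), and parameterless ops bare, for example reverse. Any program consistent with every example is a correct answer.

filter_lt(-1) | take(3) | sort_desc | map_neg

Check, running the answer program on each example:
  [25, 23, -30] -> [-30] -> [-30] -> [-30] -> [30]
  [-43, -19, 47, -48, -16, 46, -39, -1, -50] -> [-43, -19, -48, -16, -39, -50] -> [-43, -19, -48] -> [-19, -43, -48] -> [19, 43, 48]
  [15, 46, 14, -3, -13, 36, -7, 1, -40, -6] -> [-3, -13, -7, -40, -6] -> [-3, -13, -7] -> [-3, -7, -13] -> [3, 7, 13]
  [-41, 34, -3, 38, -46, 2, 30, -36] -> [-41, -3, -46, -36] -> [-41, -3, -46] -> [-3, -41, -46] -> [3, 41, 46]
  [14, -3, 44, -43, -26, 40] -> [-3, -43, -26] -> [-3, -43, -26] -> [-3, -26, -43] -> [3, 26, 43]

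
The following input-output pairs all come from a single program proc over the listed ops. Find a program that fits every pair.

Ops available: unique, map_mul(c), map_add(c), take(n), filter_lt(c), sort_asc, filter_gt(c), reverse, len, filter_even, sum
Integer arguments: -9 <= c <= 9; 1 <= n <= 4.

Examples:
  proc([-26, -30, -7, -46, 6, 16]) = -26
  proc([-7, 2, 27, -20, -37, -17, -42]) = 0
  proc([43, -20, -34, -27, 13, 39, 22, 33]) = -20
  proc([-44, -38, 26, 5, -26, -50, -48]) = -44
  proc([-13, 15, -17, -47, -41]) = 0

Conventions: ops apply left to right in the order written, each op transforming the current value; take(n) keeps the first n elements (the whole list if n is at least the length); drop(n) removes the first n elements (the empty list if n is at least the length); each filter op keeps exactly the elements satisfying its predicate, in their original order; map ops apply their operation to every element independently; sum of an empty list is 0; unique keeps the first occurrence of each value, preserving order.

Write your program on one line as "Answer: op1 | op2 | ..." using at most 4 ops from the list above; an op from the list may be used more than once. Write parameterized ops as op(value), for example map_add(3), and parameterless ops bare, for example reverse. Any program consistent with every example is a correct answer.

filter_even | take(1) | filter_lt(-5) | sum

Check, running the answer program on each example:
  [-26, -30, -7, -46, 6, 16] -> [-26, -30, -46, 6, 16] -> [-26] -> [-26] -> -26
  [-7, 2, 27, -20, -37, -17, -42] -> [2, -20, -42] -> [2] -> [] -> 0
  [43, -20, -34, -27, 13, 39, 22, 33] -> [-20, -34, 22] -> [-20] -> [-20] -> -20
  [-44, -38, 26, 5, -26, -50, -48] -> [-44, -38, 26, -26, -50, -48] -> [-44] -> [-44] -> -44
  [-13, 15, -17, -47, -41] -> [] -> [] -> [] -> 0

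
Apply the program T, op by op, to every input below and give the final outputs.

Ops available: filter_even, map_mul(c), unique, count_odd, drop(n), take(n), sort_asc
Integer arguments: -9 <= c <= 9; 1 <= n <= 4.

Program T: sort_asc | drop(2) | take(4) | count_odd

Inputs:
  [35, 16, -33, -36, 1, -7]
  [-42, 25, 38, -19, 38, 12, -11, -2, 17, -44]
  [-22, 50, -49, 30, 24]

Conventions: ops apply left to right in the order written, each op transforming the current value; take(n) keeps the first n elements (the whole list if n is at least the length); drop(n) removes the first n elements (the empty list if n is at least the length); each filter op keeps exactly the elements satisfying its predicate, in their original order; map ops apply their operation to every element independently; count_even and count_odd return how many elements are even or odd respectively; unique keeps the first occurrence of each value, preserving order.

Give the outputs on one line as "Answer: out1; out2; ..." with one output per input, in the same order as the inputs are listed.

3; 2; 0

Execution, op by op:
  [35, 16, -33, -36, 1, -7] -> [-36, -33, -7, 1, 16, 35] -> [-7, 1, 16, 35] -> [-7, 1, 16, 35] -> 3
  [-42, 25, 38, -19, 38, 12, -11, -2, 17, -44] -> [-44, -42, -19, -11, -2, 12, 17, 25, 38, 38] -> [-19, -11, -2, 12, 17, 25, 38, 38] -> [-19, -11, -2, 12] -> 2
  [-22, 50, -49, 30, 24] -> [-49, -22, 24, 30, 50] -> [24, 30, 50] -> [24, 30, 50] -> 0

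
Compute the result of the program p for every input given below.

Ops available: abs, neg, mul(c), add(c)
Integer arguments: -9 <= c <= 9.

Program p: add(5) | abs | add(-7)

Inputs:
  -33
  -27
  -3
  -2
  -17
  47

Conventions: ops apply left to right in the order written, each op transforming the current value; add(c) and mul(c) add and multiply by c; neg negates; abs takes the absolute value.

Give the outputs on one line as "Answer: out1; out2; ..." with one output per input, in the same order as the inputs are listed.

Execution, op by op:
  -33 -> -28 -> 28 -> 21
  -27 -> -22 -> 22 -> 15
  -3 -> 2 -> 2 -> -5
  -2 -> 3 -> 3 -> -4
  -17 -> -12 -> 12 -> 5
  47 -> 52 -> 52 -> 45

21; 15; -5; -4; 5; 45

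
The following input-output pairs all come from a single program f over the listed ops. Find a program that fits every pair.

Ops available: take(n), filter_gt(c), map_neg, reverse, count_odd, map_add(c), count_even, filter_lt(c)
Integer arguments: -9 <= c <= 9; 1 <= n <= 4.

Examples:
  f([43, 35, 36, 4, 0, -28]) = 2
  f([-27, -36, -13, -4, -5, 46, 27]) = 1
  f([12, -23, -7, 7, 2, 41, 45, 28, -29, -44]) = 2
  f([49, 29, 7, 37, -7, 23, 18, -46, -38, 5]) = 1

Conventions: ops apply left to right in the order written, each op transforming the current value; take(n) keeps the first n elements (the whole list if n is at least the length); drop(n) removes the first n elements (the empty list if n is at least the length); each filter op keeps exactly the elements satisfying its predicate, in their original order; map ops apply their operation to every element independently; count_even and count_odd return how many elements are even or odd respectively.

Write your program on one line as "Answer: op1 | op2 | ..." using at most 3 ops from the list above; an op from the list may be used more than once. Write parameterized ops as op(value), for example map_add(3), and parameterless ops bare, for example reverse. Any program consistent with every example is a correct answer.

map_neg | filter_lt(-2) | count_even

Check, running the answer program on each example:
  [43, 35, 36, 4, 0, -28] -> [-43, -35, -36, -4, 0, 28] -> [-43, -35, -36, -4] -> 2
  [-27, -36, -13, -4, -5, 46, 27] -> [27, 36, 13, 4, 5, -46, -27] -> [-46, -27] -> 1
  [12, -23, -7, 7, 2, 41, 45, 28, -29, -44] -> [-12, 23, 7, -7, -2, -41, -45, -28, 29, 44] -> [-12, -7, -41, -45, -28] -> 2
  [49, 29, 7, 37, -7, 23, 18, -46, -38, 5] -> [-49, -29, -7, -37, 7, -23, -18, 46, 38, -5] -> [-49, -29, -7, -37, -23, -18, -5] -> 1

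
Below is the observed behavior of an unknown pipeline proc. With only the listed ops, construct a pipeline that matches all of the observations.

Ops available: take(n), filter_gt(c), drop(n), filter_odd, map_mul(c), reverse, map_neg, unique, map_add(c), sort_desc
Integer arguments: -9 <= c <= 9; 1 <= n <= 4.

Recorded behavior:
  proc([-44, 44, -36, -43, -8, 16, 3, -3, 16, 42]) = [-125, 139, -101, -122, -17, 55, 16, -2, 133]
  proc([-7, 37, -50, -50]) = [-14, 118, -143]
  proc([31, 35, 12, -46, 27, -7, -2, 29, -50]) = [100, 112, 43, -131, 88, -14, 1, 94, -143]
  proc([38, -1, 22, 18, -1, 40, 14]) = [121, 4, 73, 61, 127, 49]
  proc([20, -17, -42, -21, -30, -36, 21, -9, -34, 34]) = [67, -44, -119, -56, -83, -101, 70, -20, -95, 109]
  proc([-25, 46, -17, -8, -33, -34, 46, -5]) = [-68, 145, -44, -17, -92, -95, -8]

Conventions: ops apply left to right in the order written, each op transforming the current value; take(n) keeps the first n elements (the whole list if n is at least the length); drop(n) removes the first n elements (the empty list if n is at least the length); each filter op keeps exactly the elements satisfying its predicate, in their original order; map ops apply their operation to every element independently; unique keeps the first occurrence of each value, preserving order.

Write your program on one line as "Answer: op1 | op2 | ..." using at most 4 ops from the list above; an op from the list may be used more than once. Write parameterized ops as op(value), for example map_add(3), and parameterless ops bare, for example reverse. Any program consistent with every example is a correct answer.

unique | map_mul(3) | map_add(7)

Check, running the answer program on each example:
  [-44, 44, -36, -43, -8, 16, 3, -3, 16, 42] -> [-44, 44, -36, -43, -8, 16, 3, -3, 42] -> [-132, 132, -108, -129, -24, 48, 9, -9, 126] -> [-125, 139, -101, -122, -17, 55, 16, -2, 133]
  [-7, 37, -50, -50] -> [-7, 37, -50] -> [-21, 111, -150] -> [-14, 118, -143]
  [31, 35, 12, -46, 27, -7, -2, 29, -50] -> [31, 35, 12, -46, 27, -7, -2, 29, -50] -> [93, 105, 36, -138, 81, -21, -6, 87, -150] -> [100, 112, 43, -131, 88, -14, 1, 94, -143]
  [38, -1, 22, 18, -1, 40, 14] -> [38, -1, 22, 18, 40, 14] -> [114, -3, 66, 54, 120, 42] -> [121, 4, 73, 61, 127, 49]
  [20, -17, -42, -21, -30, -36, 21, -9, -34, 34] -> [20, -17, -42, -21, -30, -36, 21, -9, -34, 34] -> [60, -51, -126, -63, -90, -108, 63, -27, -102, 102] -> [67, -44, -119, -56, -83, -101, 70, -20, -95, 109]
  [-25, 46, -17, -8, -33, -34, 46, -5] -> [-25, 46, -17, -8, -33, -34, -5] -> [-75, 138, -51, -24, -99, -102, -15] -> [-68, 145, -44, -17, -92, -95, -8]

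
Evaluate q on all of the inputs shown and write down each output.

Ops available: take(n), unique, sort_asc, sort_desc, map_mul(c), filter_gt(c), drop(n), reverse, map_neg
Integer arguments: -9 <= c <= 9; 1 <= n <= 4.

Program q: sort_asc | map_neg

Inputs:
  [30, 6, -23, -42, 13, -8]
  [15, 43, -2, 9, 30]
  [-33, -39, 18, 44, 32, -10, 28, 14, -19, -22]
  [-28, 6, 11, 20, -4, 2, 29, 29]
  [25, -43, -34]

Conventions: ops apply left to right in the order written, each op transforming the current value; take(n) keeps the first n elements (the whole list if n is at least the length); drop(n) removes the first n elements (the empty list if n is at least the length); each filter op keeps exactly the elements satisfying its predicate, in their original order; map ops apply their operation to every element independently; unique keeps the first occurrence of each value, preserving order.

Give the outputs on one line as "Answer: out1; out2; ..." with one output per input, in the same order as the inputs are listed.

[42, 23, 8, -6, -13, -30]; [2, -9, -15, -30, -43]; [39, 33, 22, 19, 10, -14, -18, -28, -32, -44]; [28, 4, -2, -6, -11, -20, -29, -29]; [43, 34, -25]

Execution, op by op:
  [30, 6, -23, -42, 13, -8] -> [-42, -23, -8, 6, 13, 30] -> [42, 23, 8, -6, -13, -30]
  [15, 43, -2, 9, 30] -> [-2, 9, 15, 30, 43] -> [2, -9, -15, -30, -43]
  [-33, -39, 18, 44, 32, -10, 28, 14, -19, -22] -> [-39, -33, -22, -19, -10, 14, 18, 28, 32, 44] -> [39, 33, 22, 19, 10, -14, -18, -28, -32, -44]
  [-28, 6, 11, 20, -4, 2, 29, 29] -> [-28, -4, 2, 6, 11, 20, 29, 29] -> [28, 4, -2, -6, -11, -20, -29, -29]
  [25, -43, -34] -> [-43, -34, 25] -> [43, 34, -25]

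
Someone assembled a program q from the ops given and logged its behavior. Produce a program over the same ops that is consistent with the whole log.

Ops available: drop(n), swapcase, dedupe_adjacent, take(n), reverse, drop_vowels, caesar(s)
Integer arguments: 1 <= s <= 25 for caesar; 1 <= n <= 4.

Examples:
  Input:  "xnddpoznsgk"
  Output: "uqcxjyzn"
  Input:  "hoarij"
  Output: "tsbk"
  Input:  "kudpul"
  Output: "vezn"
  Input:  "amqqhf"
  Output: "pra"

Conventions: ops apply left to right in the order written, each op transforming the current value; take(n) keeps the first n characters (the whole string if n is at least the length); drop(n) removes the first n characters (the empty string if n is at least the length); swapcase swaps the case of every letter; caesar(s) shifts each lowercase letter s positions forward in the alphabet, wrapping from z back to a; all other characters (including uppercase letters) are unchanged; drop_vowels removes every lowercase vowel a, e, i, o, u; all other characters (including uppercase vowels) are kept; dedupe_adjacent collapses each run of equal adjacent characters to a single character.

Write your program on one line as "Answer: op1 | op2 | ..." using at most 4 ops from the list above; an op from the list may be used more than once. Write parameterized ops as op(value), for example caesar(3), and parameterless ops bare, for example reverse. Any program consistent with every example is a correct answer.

dedupe_adjacent | drop(2) | reverse | caesar(10)

Check, running the answer program on each example:
  "xnddpoznsgk" -> "xndpoznsgk" -> "dpoznsgk" -> "kgsnzopd" -> "uqcxjyzn"
  "hoarij" -> "hoarij" -> "arij" -> "jira" -> "tsbk"
  "kudpul" -> "kudpul" -> "dpul" -> "lupd" -> "vezn"
  "amqqhf" -> "amqhf" -> "qhf" -> "fhq" -> "pra"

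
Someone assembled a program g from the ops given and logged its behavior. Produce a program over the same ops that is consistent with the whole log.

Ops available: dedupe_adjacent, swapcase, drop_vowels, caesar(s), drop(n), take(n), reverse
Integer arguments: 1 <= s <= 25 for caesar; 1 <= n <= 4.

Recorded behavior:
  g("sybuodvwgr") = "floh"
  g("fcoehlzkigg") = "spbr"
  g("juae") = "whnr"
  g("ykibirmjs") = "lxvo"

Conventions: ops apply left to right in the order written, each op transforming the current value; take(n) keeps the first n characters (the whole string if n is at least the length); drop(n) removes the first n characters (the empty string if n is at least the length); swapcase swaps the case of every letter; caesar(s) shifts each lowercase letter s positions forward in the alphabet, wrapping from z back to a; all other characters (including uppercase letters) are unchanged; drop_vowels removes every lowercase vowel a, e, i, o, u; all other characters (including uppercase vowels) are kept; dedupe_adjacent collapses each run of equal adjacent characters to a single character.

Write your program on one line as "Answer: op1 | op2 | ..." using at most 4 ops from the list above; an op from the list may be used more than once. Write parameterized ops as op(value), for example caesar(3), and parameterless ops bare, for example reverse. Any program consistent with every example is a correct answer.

caesar(13) | dedupe_adjacent | take(4)

Check, running the answer program on each example:
  "sybuodvwgr" -> "flohbqijte" -> "flohbqijte" -> "floh"
  "fcoehlzkigg" -> "spbruymxvtt" -> "spbruymxvt" -> "spbr"
  "juae" -> "whnr" -> "whnr" -> "whnr"
  "ykibirmjs" -> "lxvovezwf" -> "lxvovezwf" -> "lxvo"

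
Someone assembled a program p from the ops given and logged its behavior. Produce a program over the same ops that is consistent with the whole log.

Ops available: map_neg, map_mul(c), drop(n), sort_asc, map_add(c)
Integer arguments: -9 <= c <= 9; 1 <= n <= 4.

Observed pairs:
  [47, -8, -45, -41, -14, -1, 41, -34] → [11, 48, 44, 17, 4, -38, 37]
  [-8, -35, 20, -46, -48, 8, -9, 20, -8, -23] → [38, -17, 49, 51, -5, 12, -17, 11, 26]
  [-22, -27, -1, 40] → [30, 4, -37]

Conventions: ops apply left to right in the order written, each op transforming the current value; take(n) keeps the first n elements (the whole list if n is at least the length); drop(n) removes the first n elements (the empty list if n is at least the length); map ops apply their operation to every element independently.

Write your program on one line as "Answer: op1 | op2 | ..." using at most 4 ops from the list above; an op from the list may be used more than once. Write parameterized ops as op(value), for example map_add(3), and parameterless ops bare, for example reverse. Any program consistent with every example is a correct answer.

map_add(-1) | map_add(-2) | drop(1) | map_neg

Check, running the answer program on each example:
  [47, -8, -45, -41, -14, -1, 41, -34] -> [46, -9, -46, -42, -15, -2, 40, -35] -> [44, -11, -48, -44, -17, -4, 38, -37] -> [-11, -48, -44, -17, -4, 38, -37] -> [11, 48, 44, 17, 4, -38, 37]
  [-8, -35, 20, -46, -48, 8, -9, 20, -8, -23] -> [-9, -36, 19, -47, -49, 7, -10, 19, -9, -24] -> [-11, -38, 17, -49, -51, 5, -12, 17, -11, -26] -> [-38, 17, -49, -51, 5, -12, 17, -11, -26] -> [38, -17, 49, 51, -5, 12, -17, 11, 26]
  [-22, -27, -1, 40] -> [-23, -28, -2, 39] -> [-25, -30, -4, 37] -> [-30, -4, 37] -> [30, 4, -37]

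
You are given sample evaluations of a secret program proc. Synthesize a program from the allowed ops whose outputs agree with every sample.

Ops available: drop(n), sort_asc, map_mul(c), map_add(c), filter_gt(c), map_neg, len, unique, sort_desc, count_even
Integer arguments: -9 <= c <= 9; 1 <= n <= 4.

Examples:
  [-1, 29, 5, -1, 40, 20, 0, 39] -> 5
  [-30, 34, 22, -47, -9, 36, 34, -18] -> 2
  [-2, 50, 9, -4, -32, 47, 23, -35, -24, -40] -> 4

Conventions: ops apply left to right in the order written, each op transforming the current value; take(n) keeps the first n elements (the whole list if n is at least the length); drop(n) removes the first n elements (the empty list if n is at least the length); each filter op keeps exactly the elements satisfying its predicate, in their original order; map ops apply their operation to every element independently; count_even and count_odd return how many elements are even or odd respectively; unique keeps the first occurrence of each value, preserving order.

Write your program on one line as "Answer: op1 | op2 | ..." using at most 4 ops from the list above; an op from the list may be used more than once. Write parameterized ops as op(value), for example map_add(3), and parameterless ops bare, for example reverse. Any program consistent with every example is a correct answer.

sort_desc | map_add(-9) | count_even

Check, running the answer program on each example:
  [-1, 29, 5, -1, 40, 20, 0, 39] -> [40, 39, 29, 20, 5, 0, -1, -1] -> [31, 30, 20, 11, -4, -9, -10, -10] -> 5
  [-30, 34, 22, -47, -9, 36, 34, -18] -> [36, 34, 34, 22, -9, -18, -30, -47] -> [27, 25, 25, 13, -18, -27, -39, -56] -> 2
  [-2, 50, 9, -4, -32, 47, 23, -35, -24, -40] -> [50, 47, 23, 9, -2, -4, -24, -32, -35, -40] -> [41, 38, 14, 0, -11, -13, -33, -41, -44, -49] -> 4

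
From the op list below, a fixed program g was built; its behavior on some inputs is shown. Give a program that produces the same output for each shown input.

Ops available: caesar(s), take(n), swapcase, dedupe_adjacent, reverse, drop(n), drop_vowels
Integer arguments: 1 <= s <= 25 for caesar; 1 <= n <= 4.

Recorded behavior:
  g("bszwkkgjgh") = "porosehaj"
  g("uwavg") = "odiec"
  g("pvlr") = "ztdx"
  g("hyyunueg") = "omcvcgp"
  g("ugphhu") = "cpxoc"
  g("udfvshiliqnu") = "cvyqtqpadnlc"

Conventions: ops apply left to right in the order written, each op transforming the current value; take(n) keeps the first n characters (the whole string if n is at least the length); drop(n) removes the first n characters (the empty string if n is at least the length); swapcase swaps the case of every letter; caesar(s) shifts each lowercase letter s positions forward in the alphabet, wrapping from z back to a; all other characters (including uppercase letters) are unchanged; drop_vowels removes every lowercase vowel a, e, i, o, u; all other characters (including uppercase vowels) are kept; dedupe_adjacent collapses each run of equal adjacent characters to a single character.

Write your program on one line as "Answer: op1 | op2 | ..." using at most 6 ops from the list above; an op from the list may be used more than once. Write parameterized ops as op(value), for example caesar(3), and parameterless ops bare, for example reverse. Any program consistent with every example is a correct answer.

swapcase | reverse | swapcase | caesar(8) | dedupe_adjacent

Check, running the answer program on each example:
  "bszwkkgjgh" -> "BSZWKKGJGH" -> "HGJGKKWZSB" -> "hgjgkkwzsb" -> "porossehaj" -> "porosehaj"
  "uwavg" -> "UWAVG" -> "GVAWU" -> "gvawu" -> "odiec" -> "odiec"
  "pvlr" -> "PVLR" -> "RLVP" -> "rlvp" -> "ztdx" -> "ztdx"
  "hyyunueg" -> "HYYUNUEG" -> "GEUNUYYH" -> "geunuyyh" -> "omcvcggp" -> "omcvcgp"
  "ugphhu" -> "UGPHHU" -> "UHHPGU" -> "uhhpgu" -> "cppxoc" -> "cpxoc"
  "udfvshiliqnu" -> "UDFVSHILIQNU" -> "UNQILIHSVFDU" -> "unqilihsvfdu" -> "cvyqtqpadnlc" -> "cvyqtqpadnlc"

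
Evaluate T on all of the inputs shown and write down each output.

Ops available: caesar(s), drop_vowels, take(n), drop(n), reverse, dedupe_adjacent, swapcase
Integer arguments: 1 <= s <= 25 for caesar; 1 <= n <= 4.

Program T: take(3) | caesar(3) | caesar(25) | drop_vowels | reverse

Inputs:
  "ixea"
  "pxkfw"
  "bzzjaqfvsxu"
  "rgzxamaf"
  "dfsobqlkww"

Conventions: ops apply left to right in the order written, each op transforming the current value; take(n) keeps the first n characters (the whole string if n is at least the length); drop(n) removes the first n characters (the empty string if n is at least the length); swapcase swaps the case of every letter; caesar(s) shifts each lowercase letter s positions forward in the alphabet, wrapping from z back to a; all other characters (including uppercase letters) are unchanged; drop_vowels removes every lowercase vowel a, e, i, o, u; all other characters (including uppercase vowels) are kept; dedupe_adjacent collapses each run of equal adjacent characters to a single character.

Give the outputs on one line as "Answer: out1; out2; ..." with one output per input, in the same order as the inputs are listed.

Execution, op by op:
  "ixea" -> "ixe" -> "lah" -> "kzg" -> "kzg" -> "gzk"
  "pxkfw" -> "pxk" -> "san" -> "rzm" -> "rzm" -> "mzr"
  "bzzjaqfvsxu" -> "bzz" -> "ecc" -> "dbb" -> "dbb" -> "bbd"
  "rgzxamaf" -> "rgz" -> "ujc" -> "tib" -> "tb" -> "bt"
  "dfsobqlkww" -> "dfs" -> "giv" -> "fhu" -> "fh" -> "hf"

"gzk"; "mzr"; "bbd"; "bt"; "hf"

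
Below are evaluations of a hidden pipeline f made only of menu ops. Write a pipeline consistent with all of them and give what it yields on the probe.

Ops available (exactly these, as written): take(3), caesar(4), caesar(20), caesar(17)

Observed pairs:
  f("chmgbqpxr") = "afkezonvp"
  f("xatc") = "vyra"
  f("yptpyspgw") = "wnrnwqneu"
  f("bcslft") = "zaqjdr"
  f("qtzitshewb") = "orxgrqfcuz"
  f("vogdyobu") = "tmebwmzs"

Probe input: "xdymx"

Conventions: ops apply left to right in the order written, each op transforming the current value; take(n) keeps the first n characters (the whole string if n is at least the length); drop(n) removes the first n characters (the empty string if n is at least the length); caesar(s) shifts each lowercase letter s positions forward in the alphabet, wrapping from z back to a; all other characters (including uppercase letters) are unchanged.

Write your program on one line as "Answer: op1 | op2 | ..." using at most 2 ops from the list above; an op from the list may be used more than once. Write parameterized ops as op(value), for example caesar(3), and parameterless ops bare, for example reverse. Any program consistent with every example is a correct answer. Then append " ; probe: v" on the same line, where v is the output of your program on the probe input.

caesar(20) | caesar(4) ; probe: "vbwkv"

Check, running the answer program on each example:
  "chmgbqpxr" -> "wbgavkjrl" -> "afkezonvp"
  "xatc" -> "runw" -> "vyra"
  "yptpyspgw" -> "sjnjsmjaq" -> "wnrnwqneu"
  "bcslft" -> "vwmfzn" -> "zaqjdr"
  "qtzitshewb" -> "kntcnmbyqv" -> "orxgrqfcuz"
  "vogdyobu" -> "piaxsivo" -> "tmebwmzs"
  probe: "xdymx" -> "rxsgr" -> "vbwkv"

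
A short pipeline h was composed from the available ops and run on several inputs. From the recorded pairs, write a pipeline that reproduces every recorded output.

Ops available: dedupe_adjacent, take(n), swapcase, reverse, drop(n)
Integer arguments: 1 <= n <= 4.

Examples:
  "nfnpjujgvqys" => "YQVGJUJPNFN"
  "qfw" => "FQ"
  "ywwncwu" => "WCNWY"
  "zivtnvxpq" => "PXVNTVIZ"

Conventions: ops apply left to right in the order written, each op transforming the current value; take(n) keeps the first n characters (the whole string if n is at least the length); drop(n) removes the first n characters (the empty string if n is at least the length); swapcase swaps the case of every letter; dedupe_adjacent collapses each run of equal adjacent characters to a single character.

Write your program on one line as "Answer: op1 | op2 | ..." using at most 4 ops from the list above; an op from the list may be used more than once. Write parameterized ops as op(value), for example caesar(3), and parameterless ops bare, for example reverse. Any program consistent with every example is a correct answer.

dedupe_adjacent | swapcase | reverse | drop(1)

Check, running the answer program on each example:
  "nfnpjujgvqys" -> "nfnpjujgvqys" -> "NFNPJUJGVQYS" -> "SYQVGJUJPNFN" -> "YQVGJUJPNFN"
  "qfw" -> "qfw" -> "QFW" -> "WFQ" -> "FQ"
  "ywwncwu" -> "ywncwu" -> "YWNCWU" -> "UWCNWY" -> "WCNWY"
  "zivtnvxpq" -> "zivtnvxpq" -> "ZIVTNVXPQ" -> "QPXVNTVIZ" -> "PXVNTVIZ"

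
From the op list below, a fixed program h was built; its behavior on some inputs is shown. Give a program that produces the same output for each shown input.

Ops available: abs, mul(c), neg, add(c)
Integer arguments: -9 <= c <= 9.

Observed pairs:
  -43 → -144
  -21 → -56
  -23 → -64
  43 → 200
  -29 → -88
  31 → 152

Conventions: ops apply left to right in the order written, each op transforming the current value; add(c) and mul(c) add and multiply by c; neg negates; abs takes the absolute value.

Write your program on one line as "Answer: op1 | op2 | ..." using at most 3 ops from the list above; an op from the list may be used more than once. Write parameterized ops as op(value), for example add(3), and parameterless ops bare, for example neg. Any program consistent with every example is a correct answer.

add(7) | mul(4)

Check, running the answer program on each example:
  -43 -> -36 -> -144
  -21 -> -14 -> -56
  -23 -> -16 -> -64
  43 -> 50 -> 200
  -29 -> -22 -> -88
  31 -> 38 -> 152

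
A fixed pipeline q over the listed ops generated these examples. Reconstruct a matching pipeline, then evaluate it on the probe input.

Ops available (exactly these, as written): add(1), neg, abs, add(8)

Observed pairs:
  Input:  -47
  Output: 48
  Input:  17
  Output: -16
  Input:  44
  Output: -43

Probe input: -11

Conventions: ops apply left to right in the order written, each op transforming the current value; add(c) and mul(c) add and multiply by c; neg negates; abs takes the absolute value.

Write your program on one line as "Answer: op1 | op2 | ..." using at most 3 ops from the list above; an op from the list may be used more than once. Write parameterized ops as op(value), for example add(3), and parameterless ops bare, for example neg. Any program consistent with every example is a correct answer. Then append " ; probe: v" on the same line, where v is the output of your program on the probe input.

neg | add(1) ; probe: 12

Check, running the answer program on each example:
  -47 -> 47 -> 48
  17 -> -17 -> -16
  44 -> -44 -> -43
  probe: -11 -> 11 -> 12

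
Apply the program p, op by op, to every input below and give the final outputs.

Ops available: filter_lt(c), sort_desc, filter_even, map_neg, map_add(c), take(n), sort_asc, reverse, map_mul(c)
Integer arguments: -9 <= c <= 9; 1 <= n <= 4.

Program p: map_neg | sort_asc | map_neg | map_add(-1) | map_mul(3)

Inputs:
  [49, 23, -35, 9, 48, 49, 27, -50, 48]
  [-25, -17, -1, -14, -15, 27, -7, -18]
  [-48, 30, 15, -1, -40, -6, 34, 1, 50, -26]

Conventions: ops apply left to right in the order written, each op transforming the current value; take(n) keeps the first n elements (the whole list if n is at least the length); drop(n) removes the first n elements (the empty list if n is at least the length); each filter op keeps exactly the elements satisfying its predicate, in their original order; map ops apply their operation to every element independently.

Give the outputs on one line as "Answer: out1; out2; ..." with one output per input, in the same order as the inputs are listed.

Execution, op by op:
  [49, 23, -35, 9, 48, 49, 27, -50, 48] -> [-49, -23, 35, -9, -48, -49, -27, 50, -48] -> [-49, -49, -48, -48, -27, -23, -9, 35, 50] -> [49, 49, 48, 48, 27, 23, 9, -35, -50] -> [48, 48, 47, 47, 26, 22, 8, -36, -51] -> [144, 144, 141, 141, 78, 66, 24, -108, -153]
  [-25, -17, -1, -14, -15, 27, -7, -18] -> [25, 17, 1, 14, 15, -27, 7, 18] -> [-27, 1, 7, 14, 15, 17, 18, 25] -> [27, -1, -7, -14, -15, -17, -18, -25] -> [26, -2, -8, -15, -16, -18, -19, -26] -> [78, -6, -24, -45, -48, -54, -57, -78]
  [-48, 30, 15, -1, -40, -6, 34, 1, 50, -26] -> [48, -30, -15, 1, 40, 6, -34, -1, -50, 26] -> [-50, -34, -30, -15, -1, 1, 6, 26, 40, 48] -> [50, 34, 30, 15, 1, -1, -6, -26, -40, -48] -> [49, 33, 29, 14, 0, -2, -7, -27, -41, -49] -> [147, 99, 87, 42, 0, -6, -21, -81, -123, -147]

[144, 144, 141, 141, 78, 66, 24, -108, -153]; [78, -6, -24, -45, -48, -54, -57, -78]; [147, 99, 87, 42, 0, -6, -21, -81, -123, -147]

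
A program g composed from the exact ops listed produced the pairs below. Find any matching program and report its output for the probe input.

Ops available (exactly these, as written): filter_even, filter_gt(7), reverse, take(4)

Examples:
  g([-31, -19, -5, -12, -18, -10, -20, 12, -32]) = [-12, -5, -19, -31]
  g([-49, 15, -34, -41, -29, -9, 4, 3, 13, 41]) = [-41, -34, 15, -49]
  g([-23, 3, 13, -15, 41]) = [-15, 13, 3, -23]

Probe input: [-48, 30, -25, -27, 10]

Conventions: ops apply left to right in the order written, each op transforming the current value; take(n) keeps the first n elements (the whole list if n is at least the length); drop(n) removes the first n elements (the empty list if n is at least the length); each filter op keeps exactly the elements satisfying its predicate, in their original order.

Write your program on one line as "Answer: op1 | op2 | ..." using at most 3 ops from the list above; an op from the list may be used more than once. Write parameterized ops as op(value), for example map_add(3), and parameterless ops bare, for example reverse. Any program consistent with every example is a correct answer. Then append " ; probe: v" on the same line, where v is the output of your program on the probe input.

take(4) | reverse ; probe: [-27, -25, 30, -48]

Check, running the answer program on each example:
  [-31, -19, -5, -12, -18, -10, -20, 12, -32] -> [-31, -19, -5, -12] -> [-12, -5, -19, -31]
  [-49, 15, -34, -41, -29, -9, 4, 3, 13, 41] -> [-49, 15, -34, -41] -> [-41, -34, 15, -49]
  [-23, 3, 13, -15, 41] -> [-23, 3, 13, -15] -> [-15, 13, 3, -23]
  probe: [-48, 30, -25, -27, 10] -> [-48, 30, -25, -27] -> [-27, -25, 30, -48]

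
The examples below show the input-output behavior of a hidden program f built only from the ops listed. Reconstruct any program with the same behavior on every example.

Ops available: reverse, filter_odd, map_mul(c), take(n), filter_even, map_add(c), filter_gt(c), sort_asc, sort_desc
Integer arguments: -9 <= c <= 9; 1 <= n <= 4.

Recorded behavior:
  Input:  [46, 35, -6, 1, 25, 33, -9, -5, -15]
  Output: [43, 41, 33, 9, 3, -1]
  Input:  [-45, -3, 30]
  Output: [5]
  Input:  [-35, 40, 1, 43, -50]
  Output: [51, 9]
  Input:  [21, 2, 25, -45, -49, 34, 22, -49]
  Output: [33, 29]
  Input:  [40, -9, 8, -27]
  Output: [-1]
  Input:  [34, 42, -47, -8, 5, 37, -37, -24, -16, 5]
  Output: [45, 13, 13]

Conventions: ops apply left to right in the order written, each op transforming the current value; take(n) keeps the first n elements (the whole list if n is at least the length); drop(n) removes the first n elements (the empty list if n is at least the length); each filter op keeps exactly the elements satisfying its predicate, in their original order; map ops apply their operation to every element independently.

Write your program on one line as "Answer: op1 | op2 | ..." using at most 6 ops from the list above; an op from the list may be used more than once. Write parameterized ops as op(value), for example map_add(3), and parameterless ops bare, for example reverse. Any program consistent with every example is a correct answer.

map_add(8) | filter_gt(-7) | sort_asc | sort_desc | filter_odd

Check, running the answer program on each example:
  [46, 35, -6, 1, 25, 33, -9, -5, -15] -> [54, 43, 2, 9, 33, 41, -1, 3, -7] -> [54, 43, 2, 9, 33, 41, -1, 3] -> [-1, 2, 3, 9, 33, 41, 43, 54] -> [54, 43, 41, 33, 9, 3, 2, -1] -> [43, 41, 33, 9, 3, -1]
  [-45, -3, 30] -> [-37, 5, 38] -> [5, 38] -> [5, 38] -> [38, 5] -> [5]
  [-35, 40, 1, 43, -50] -> [-27, 48, 9, 51, -42] -> [48, 9, 51] -> [9, 48, 51] -> [51, 48, 9] -> [51, 9]
  [21, 2, 25, -45, -49, 34, 22, -49] -> [29, 10, 33, -37, -41, 42, 30, -41] -> [29, 10, 33, 42, 30] -> [10, 29, 30, 33, 42] -> [42, 33, 30, 29, 10] -> [33, 29]
  [40, -9, 8, -27] -> [48, -1, 16, -19] -> [48, -1, 16] -> [-1, 16, 48] -> [48, 16, -1] -> [-1]
  [34, 42, -47, -8, 5, 37, -37, -24, -16, 5] -> [42, 50, -39, 0, 13, 45, -29, -16, -8, 13] -> [42, 50, 0, 13, 45, 13] -> [0, 13, 13, 42, 45, 50] -> [50, 45, 42, 13, 13, 0] -> [45, 13, 13]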